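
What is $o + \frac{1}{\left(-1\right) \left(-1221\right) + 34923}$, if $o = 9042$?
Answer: $\frac{326814049}{36144} \approx 9042.0$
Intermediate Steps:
$o + \frac{1}{\left(-1\right) \left(-1221\right) + 34923} = 9042 + \frac{1}{\left(-1\right) \left(-1221\right) + 34923} = 9042 + \frac{1}{1221 + 34923} = 9042 + \frac{1}{36144} = \frac{326814049}{36144}$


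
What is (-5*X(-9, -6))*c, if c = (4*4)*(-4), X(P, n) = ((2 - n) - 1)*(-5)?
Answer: -11200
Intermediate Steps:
X(P, n) = -5 + 5*n (X(P, n) = (1 - n)*(-5) = -5 + 5*n)
c = -64 (c = 16*(-4) = -64)
(-5*X(-9, -6))*c = -5*(-5 + 5*(-6))*(-64) = -5*(-5 - 30)*(-64) = -5*(-35)*(-64) = 175*(-64) = -11200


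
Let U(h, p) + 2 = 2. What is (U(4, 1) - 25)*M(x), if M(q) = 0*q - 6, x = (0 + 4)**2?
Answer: 150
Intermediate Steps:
x = 16 (x = 4**2 = 16)
U(h, p) = 0 (U(h, p) = -2 + 2 = 0)
M(q) = -6 (M(q) = 0 - 6 = -6)
(U(4, 1) - 25)*M(x) = (0 - 25)*(-6) = -25*(-6) = 150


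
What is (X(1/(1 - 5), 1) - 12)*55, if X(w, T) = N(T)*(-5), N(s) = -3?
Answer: 165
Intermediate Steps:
X(w, T) = 15 (X(w, T) = -3*(-5) = 15)
(X(1/(1 - 5), 1) - 12)*55 = (15 - 12)*55 = 3*55 = 165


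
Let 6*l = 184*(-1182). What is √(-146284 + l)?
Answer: 2*I*√45633 ≈ 427.24*I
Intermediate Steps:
l = -36248 (l = (184*(-1182))/6 = (⅙)*(-217488) = -36248)
√(-146284 + l) = √(-146284 - 36248) = √(-182532) = 2*I*√45633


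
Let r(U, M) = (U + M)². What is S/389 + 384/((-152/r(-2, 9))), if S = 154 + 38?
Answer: -911280/7391 ≈ -123.30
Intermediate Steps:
S = 192
r(U, M) = (M + U)²
S/389 + 384/((-152/r(-2, 9))) = 192/389 + 384/((-152/(9 - 2)²)) = 192*(1/389) + 384/((-152/(7²))) = 192/389 + 384/((-152/49)) = 192/389 + 384/((-152*1/49)) = 192/389 + 384/(-152/49) = 192/389 + 384*(-49/152) = 192/389 - 2352/19 = -911280/7391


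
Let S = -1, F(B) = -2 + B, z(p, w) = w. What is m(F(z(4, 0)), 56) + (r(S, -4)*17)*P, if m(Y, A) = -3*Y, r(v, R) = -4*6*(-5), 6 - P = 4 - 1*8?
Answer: 20406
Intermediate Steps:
P = 10 (P = 6 - (4 - 1*8) = 6 - (4 - 8) = 6 - 1*(-4) = 6 + 4 = 10)
r(v, R) = 120 (r(v, R) = -24*(-5) = 120)
m(F(z(4, 0)), 56) + (r(S, -4)*17)*P = -3*(-2 + 0) + (120*17)*10 = -3*(-2) + 2040*10 = 6 + 20400 = 20406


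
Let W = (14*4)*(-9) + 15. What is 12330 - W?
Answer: 12819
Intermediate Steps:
W = -489 (W = 56*(-9) + 15 = -504 + 15 = -489)
12330 - W = 12330 - 1*(-489) = 12330 + 489 = 12819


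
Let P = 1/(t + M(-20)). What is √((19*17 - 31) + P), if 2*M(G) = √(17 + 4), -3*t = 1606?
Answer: √(937898 - 876*√21)/√(3212 - 3*√21) ≈ 17.088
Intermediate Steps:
t = -1606/3 (t = -⅓*1606 = -1606/3 ≈ -535.33)
M(G) = √21/2 (M(G) = √(17 + 4)/2 = √21/2)
P = 1/(-1606/3 + √21/2) ≈ -0.0018760
√((19*17 - 31) + P) = √((19*17 - 31) + (-19272/10316755 - 18*√21/10316755)) = √((323 - 31) + (-19272/10316755 - 18*√21/10316755)) = √(292 + (-19272/10316755 - 18*√21/10316755)) = √(3012473188/10316755 - 18*√21/10316755)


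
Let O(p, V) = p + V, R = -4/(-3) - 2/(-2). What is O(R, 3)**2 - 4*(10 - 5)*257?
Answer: -46004/9 ≈ -5111.6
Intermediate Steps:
R = 7/3 (R = -4*(-1/3) - 2*(-1/2) = 4/3 + 1 = 7/3 ≈ 2.3333)
O(p, V) = V + p
O(R, 3)**2 - 4*(10 - 5)*257 = (3 + 7/3)**2 - 4*(10 - 5)*257 = (16/3)**2 - 4*5*257 = 256/9 - 20*257 = 256/9 - 5140 = -46004/9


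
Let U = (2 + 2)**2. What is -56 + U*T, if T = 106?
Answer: 1640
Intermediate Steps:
U = 16 (U = 4**2 = 16)
-56 + U*T = -56 + 16*106 = -56 + 1696 = 1640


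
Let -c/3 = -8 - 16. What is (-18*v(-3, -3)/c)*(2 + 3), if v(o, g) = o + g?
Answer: 15/2 ≈ 7.5000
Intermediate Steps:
c = 72 (c = -3*(-8 - 16) = -3*(-24) = 72)
v(o, g) = g + o
(-18*v(-3, -3)/c)*(2 + 3) = (-18*(-3 - 3)/72)*(2 + 3) = -(-108)/72*5 = -18*(-1/12)*5 = (3/2)*5 = 15/2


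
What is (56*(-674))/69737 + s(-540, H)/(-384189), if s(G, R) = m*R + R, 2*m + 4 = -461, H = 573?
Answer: -3500167623/17861458862 ≈ -0.19596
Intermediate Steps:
m = -465/2 (m = -2 + (½)*(-461) = -2 - 461/2 = -465/2 ≈ -232.50)
s(G, R) = -463*R/2 (s(G, R) = -465*R/2 + R = -463*R/2)
(56*(-674))/69737 + s(-540, H)/(-384189) = (56*(-674))/69737 - 463/2*573/(-384189) = -37744*1/69737 - 265299/2*(-1/384189) = -37744/69737 + 88433/256126 = -3500167623/17861458862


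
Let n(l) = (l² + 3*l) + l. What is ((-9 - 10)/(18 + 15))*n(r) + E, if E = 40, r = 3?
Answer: 307/11 ≈ 27.909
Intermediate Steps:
n(l) = l² + 4*l
((-9 - 10)/(18 + 15))*n(r) + E = ((-9 - 10)/(18 + 15))*(3*(4 + 3)) + 40 = (-19/33)*(3*7) + 40 = -19*1/33*21 + 40 = -19/33*21 + 40 = -133/11 + 40 = 307/11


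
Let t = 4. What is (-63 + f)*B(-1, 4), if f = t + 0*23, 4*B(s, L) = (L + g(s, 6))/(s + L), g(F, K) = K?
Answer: -295/6 ≈ -49.167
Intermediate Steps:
B(s, L) = (6 + L)/(4*(L + s)) (B(s, L) = ((L + 6)/(s + L))/4 = ((6 + L)/(L + s))/4 = (6 + L)/(4*(L + s)))
f = 4 (f = 4 + 0*23 = 4 + 0 = 4)
(-63 + f)*B(-1, 4) = (-63 + 4)*((6 + 4)/(4*(4 - 1))) = -59*10/(4*3) = -59*5/6 = -295/6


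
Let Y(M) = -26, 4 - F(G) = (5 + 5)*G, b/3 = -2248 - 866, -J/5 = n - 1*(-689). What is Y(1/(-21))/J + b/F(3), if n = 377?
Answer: 957568/2665 ≈ 359.31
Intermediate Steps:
J = -5330 (J = -5*(377 - 1*(-689)) = -5*(377 + 689) = -5*1066 = -5330)
b = -9342 (b = 3*(-2248 - 866) = 3*(-3114) = -9342)
F(G) = 4 - 10*G (F(G) = 4 - (5 + 5)*G = 4 - 10*G)
Y(1/(-21))/J + b/F(3) = -26/(-5330) - 9342/(4 - 10*3) = -26*(-1/5330) - 9342/(4 - 30) = 1/205 - 9342/(-26) = 1/205 - 9342*(-1/26) = 1/205 + 4671/13 = 957568/2665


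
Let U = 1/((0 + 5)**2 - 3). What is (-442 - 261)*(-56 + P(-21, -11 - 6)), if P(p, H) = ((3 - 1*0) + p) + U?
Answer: 1143781/22 ≈ 51990.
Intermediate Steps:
U = 1/22 (U = 1/(5**2 - 3) = 1/(25 - 3) = 1/22 ≈ 0.045455)
P(p, H) = 67/22 + p (P(p, H) = ((3 - 1*0) + p) + 1/22 = ((3 + 0) + p) + 1/22 = (3 + p) + 1/22 = 67/22 + p)
(-442 - 261)*(-56 + P(-21, -11 - 6)) = (-442 - 261)*(-56 + (67/22 - 21)) = -703*(-56 - 395/22) = -703*(-1627/22) = 1143781/22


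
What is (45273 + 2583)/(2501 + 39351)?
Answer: 11964/10463 ≈ 1.1435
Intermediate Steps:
(45273 + 2583)/(2501 + 39351) = 47856/41852 = 47856*(1/41852) = 11964/10463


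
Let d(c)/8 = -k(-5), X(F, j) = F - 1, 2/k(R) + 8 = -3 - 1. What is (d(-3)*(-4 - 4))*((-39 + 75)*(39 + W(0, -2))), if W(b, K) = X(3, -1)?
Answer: -15744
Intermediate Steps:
k(R) = -1/6 (k(R) = 2/(-8 + (-3 - 1)) = 2/(-8 - 4) = 2/(-12) = 2*(-1/12) = -1/6)
X(F, j) = -1 + F
d(c) = 4/3 (d(c) = 8*(-1*(-1/6)) = 8*(1/6) = 4/3)
W(b, K) = 2 (W(b, K) = -1 + 3 = 2)
(d(-3)*(-4 - 4))*((-39 + 75)*(39 + W(0, -2))) = (4*(-4 - 4)/3)*((-39 + 75)*(39 + 2)) = ((4/3)*(-8))*(36*41) = -32/3*1476 = -15744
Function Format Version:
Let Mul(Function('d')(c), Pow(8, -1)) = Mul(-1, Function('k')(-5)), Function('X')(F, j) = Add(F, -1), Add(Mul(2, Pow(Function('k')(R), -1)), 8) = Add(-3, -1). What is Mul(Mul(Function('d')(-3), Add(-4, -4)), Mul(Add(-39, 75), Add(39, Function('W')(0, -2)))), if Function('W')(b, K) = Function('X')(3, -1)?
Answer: -15744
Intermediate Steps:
Function('k')(R) = Rational(-1, 6) (Function('k')(R) = Mul(2, Pow(Add(-8, Add(-3, -1)), -1)) = Mul(2, Pow(Add(-8, -4), -1)) = Mul(2, Pow(-12, -1)) = Mul(2, Rational(-1, 12)) = Rational(-1, 6))
Function('X')(F, j) = Add(-1, F)
Function('d')(c) = Rational(4, 3) (Function('d')(c) = Mul(8, Mul(-1, Rational(-1, 6))) = Mul(8, Rational(1, 6)) = Rational(4, 3))
Function('W')(b, K) = 2 (Function('W')(b, K) = Add(-1, 3) = 2)
Mul(Mul(Function('d')(-3), Add(-4, -4)), Mul(Add(-39, 75), Add(39, Function('W')(0, -2)))) = Mul(Mul(Rational(4, 3), Add(-4, -4)), Mul(Add(-39, 75), Add(39, 2))) = Mul(Mul(Rational(4, 3), -8), Mul(36, 41)) = Mul(Rational(-32, 3), 1476) = -15744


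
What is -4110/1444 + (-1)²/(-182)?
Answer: -93683/32851 ≈ -2.8518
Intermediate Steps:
-4110/1444 + (-1)²/(-182) = -4110*1/1444 + 1*(-1/182) = -2055/722 - 1/182 = -93683/32851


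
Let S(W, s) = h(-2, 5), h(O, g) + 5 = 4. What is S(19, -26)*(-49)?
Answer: 49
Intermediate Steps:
h(O, g) = -1 (h(O, g) = -5 + 4 = -1)
S(W, s) = -1
S(19, -26)*(-49) = -1*(-49) = 49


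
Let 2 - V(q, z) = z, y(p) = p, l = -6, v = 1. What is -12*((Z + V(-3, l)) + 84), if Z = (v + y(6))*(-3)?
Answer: -852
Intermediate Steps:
V(q, z) = 2 - z
Z = -21 (Z = (1 + 6)*(-3) = 7*(-3) = -21)
-12*((Z + V(-3, l)) + 84) = -12*((-21 + (2 - 1*(-6))) + 84) = -12*((-21 + (2 + 6)) + 84) = -12*((-21 + 8) + 84) = -12*(-13 + 84) = -12*71 = -852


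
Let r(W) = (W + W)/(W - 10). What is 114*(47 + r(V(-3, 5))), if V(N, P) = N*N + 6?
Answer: 6042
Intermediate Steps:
V(N, P) = 6 + N² (V(N, P) = N² + 6 = 6 + N²)
r(W) = 2*W/(-10 + W) (r(W) = (2*W)/(-10 + W) = 2*W/(-10 + W))
114*(47 + r(V(-3, 5))) = 114*(47 + 2*(6 + (-3)²)/(-10 + (6 + (-3)²))) = 114*(47 + 2*(6 + 9)/(-10 + (6 + 9))) = 114*(47 + 2*15/(-10 + 15)) = 114*(47 + 2*15/5) = 114*(47 + 2*15*(⅕)) = 114*(47 + 6) = 114*53 = 6042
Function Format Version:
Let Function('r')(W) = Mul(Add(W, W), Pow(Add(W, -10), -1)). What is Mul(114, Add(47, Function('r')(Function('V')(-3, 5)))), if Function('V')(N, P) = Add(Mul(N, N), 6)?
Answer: 6042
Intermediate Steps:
Function('V')(N, P) = Add(6, Pow(N, 2)) (Function('V')(N, P) = Add(Pow(N, 2), 6) = Add(6, Pow(N, 2)))
Function('r')(W) = Mul(2, W, Pow(Add(-10, W), -1)) (Function('r')(W) = Mul(Mul(2, W), Pow(Add(-10, W), -1)) = Mul(2, W, Pow(Add(-10, W), -1)))
Mul(114, Add(47, Function('r')(Function('V')(-3, 5)))) = Mul(114, Add(47, Mul(2, Add(6, Pow(-3, 2)), Pow(Add(-10, Add(6, Pow(-3, 2))), -1)))) = Mul(114, Add(47, Mul(2, Add(6, 9), Pow(Add(-10, Add(6, 9)), -1)))) = Mul(114, Add(47, Mul(2, 15, Pow(Add(-10, 15), -1)))) = Mul(114, Add(47, Mul(2, 15, Pow(5, -1)))) = Mul(114, Add(47, Mul(2, 15, Rational(1, 5)))) = Mul(114, Add(47, 6)) = Mul(114, 53) = 6042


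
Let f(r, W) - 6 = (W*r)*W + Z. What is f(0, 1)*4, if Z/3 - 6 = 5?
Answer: 156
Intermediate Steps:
Z = 33 (Z = 18 + 3*5 = 18 + 15 = 33)
f(r, W) = 39 + r*W² (f(r, W) = 6 + ((W*r)*W + 33) = 6 + (r*W² + 33) = 6 + (33 + r*W²) = 39 + r*W²)
f(0, 1)*4 = (39 + 0*1²)*4 = (39 + 0*1)*4 = (39 + 0)*4 = 39*4 = 156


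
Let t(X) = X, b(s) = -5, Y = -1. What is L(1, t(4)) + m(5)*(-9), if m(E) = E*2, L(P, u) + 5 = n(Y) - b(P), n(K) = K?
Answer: -91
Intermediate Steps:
L(P, u) = -1 (L(P, u) = -5 + (-1 - 1*(-5)) = -5 + (-1 + 5) = -5 + 4 = -1)
m(E) = 2*E
L(1, t(4)) + m(5)*(-9) = -1 + (2*5)*(-9) = -1 + 10*(-9) = -1 - 90 = -91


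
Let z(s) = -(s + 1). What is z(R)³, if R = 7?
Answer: -512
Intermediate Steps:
z(s) = -1 - s (z(s) = -(1 + s) = -1 - s)
z(R)³ = (-1 - 1*7)³ = (-1 - 7)³ = (-8)³ = -512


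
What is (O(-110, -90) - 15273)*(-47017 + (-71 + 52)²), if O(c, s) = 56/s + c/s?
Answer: 3562745472/5 ≈ 7.1255e+8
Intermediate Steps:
(O(-110, -90) - 15273)*(-47017 + (-71 + 52)²) = ((56 - 110)/(-90) - 15273)*(-47017 + (-71 + 52)²) = (-1/90*(-54) - 15273)*(-47017 + (-19)²) = (⅗ - 15273)*(-47017 + 361) = -76362/5*(-46656) = 3562745472/5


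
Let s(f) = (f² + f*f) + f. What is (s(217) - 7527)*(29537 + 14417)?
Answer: 3818196072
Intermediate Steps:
s(f) = f + 2*f² (s(f) = (f² + f²) + f = 2*f² + f = f + 2*f²)
(s(217) - 7527)*(29537 + 14417) = (217*(1 + 2*217) - 7527)*(29537 + 14417) = (217*(1 + 434) - 7527)*43954 = (217*435 - 7527)*43954 = (94395 - 7527)*43954 = 86868*43954 = 3818196072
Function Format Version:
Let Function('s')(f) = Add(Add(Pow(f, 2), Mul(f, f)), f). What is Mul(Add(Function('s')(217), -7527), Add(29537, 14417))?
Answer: 3818196072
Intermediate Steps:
Function('s')(f) = Add(f, Mul(2, Pow(f, 2))) (Function('s')(f) = Add(Add(Pow(f, 2), Pow(f, 2)), f) = Add(Mul(2, Pow(f, 2)), f) = Add(f, Mul(2, Pow(f, 2))))
Mul(Add(Function('s')(217), -7527), Add(29537, 14417)) = Mul(Add(Mul(217, Add(1, Mul(2, 217))), -7527), Add(29537, 14417)) = Mul(Add(Mul(217, Add(1, 434)), -7527), 43954) = Mul(Add(Mul(217, 435), -7527), 43954) = Mul(Add(94395, -7527), 43954) = Mul(86868, 43954) = 3818196072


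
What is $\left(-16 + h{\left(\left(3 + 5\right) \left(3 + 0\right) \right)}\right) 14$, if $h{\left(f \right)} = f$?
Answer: $112$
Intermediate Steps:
$\left(-16 + h{\left(\left(3 + 5\right) \left(3 + 0\right) \right)}\right) 14 = \left(-16 + \left(3 + 5\right) \left(3 + 0\right)\right) 14 = \left(-16 + 8 \cdot 3\right) 14 = \left(-16 + 24\right) 14 = 8 \cdot 14 = 112$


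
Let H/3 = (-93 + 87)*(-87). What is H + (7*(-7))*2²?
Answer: 1370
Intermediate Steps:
H = 1566 (H = 3*((-93 + 87)*(-87)) = 3*(-6*(-87)) = 3*522 = 1566)
H + (7*(-7))*2² = 1566 + (7*(-7))*2² = 1566 - 49*4 = 1566 - 196 = 1370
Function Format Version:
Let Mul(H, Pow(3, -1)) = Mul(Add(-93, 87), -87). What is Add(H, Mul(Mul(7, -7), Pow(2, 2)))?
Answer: 1370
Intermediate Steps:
H = 1566 (H = Mul(3, Mul(Add(-93, 87), -87)) = Mul(3, Mul(-6, -87)) = Mul(3, 522) = 1566)
Add(H, Mul(Mul(7, -7), Pow(2, 2))) = Add(1566, Mul(Mul(7, -7), Pow(2, 2))) = Add(1566, Mul(-49, 4)) = Add(1566, -196) = 1370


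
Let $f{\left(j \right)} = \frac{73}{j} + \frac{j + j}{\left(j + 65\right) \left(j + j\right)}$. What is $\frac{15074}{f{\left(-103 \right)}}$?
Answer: $- \frac{58999636}{2877} \approx -20507.0$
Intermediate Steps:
$f{\left(j \right)} = \frac{1}{65 + j} + \frac{73}{j}$ ($f{\left(j \right)} = \frac{73}{j} + \frac{2 j}{\left(65 + j\right) 2 j} = \frac{73}{j} + \frac{2 j}{2 j \left(65 + j\right)} = \frac{73}{j} + 2 j \frac{1}{2 j \left(65 + j\right)} = \frac{73}{j} + \frac{1}{65 + j} = \frac{1}{65 + j} + \frac{73}{j}$)
$\frac{15074}{f{\left(-103 \right)}} = \frac{15074}{\frac{1}{-103} \frac{1}{65 - 103} \left(4745 + 74 \left(-103\right)\right)} = \frac{15074}{\left(- \frac{1}{103}\right) \frac{1}{-38} \left(4745 - 7622\right)} = \frac{15074}{\left(- \frac{1}{103}\right) \left(- \frac{1}{38}\right) \left(-2877\right)} = \frac{15074}{- \frac{2877}{3914}} = 15074 \left(- \frac{3914}{2877}\right) = - \frac{58999636}{2877}$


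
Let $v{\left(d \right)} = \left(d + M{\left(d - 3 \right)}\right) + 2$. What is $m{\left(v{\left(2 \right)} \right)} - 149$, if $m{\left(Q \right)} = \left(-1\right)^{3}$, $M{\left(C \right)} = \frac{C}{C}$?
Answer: $-150$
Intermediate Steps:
$M{\left(C \right)} = 1$
$v{\left(d \right)} = 3 + d$ ($v{\left(d \right)} = \left(d + 1\right) + 2 = \left(1 + d\right) + 2 = 3 + d$)
$m{\left(Q \right)} = -1$
$m{\left(v{\left(2 \right)} \right)} - 149 = -1 - 149 = -150$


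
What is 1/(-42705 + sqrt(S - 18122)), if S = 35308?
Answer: -3285/140284603 - sqrt(17186)/1823699839 ≈ -2.3489e-5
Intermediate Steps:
1/(-42705 + sqrt(S - 18122)) = 1/(-42705 + sqrt(35308 - 18122)) = 1/(-42705 + sqrt(17186))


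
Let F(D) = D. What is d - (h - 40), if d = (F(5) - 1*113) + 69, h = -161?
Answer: 162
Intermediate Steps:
d = -39 (d = (5 - 1*113) + 69 = (5 - 113) + 69 = -108 + 69 = -39)
d - (h - 40) = -39 - (-161 - 40) = -39 - 1*(-201) = -39 + 201 = 162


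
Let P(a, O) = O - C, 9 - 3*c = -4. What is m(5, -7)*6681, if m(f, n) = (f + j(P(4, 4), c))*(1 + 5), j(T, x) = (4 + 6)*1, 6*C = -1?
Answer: 601290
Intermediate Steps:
C = -⅙ (C = (⅙)*(-1) = -⅙ ≈ -0.16667)
c = 13/3 (c = 3 - ⅓*(-4) = 3 + 4/3 = 13/3 ≈ 4.3333)
P(a, O) = ⅙ + O (P(a, O) = O - 1*(-⅙) = O + ⅙ = ⅙ + O)
j(T, x) = 10 (j(T, x) = 10*1 = 10)
m(f, n) = 60 + 6*f (m(f, n) = (f + 10)*(1 + 5) = (10 + f)*6 = 60 + 6*f)
m(5, -7)*6681 = (60 + 6*5)*6681 = (60 + 30)*6681 = 90*6681 = 601290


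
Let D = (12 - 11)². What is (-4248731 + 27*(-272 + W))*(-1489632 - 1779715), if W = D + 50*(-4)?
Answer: 13932152234456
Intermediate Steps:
D = 1 (D = 1² = 1)
W = -199 (W = 1 + 50*(-4) = 1 - 200 = -199)
(-4248731 + 27*(-272 + W))*(-1489632 - 1779715) = (-4248731 + 27*(-272 - 199))*(-1489632 - 1779715) = (-4248731 + 27*(-471))*(-3269347) = (-4248731 - 12717)*(-3269347) = -4261448*(-3269347) = 13932152234456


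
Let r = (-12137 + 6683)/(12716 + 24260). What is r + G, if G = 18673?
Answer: 345223697/18488 ≈ 18673.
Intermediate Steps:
r = -2727/18488 (r = -5454/36976 = -5454*1/36976 = -2727/18488 ≈ -0.14750)
r + G = -2727/18488 + 18673 = 345223697/18488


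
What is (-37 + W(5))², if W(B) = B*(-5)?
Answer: 3844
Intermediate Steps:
W(B) = -5*B
(-37 + W(5))² = (-37 - 5*5)² = (-37 - 25)² = (-62)² = 3844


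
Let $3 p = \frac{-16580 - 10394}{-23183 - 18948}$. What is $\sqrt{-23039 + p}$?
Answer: $\frac{47 i \sqrt{166613401281}}{126393} \approx 151.79 i$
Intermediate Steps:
$p = \frac{26974}{126393}$ ($p = \frac{\left(-16580 - 10394\right) \frac{1}{-23183 - 18948}}{3} = \frac{\left(-26974\right) \frac{1}{-42131}}{3} = \frac{\left(-26974\right) \left(- \frac{1}{42131}\right)}{3} = \frac{1}{3} \cdot \frac{26974}{42131} = \frac{26974}{126393} \approx 0.21341$)
$\sqrt{-23039 + p} = \sqrt{-23039 + \frac{26974}{126393}} = \sqrt{- \frac{2911941353}{126393}} = \frac{47 i \sqrt{166613401281}}{126393}$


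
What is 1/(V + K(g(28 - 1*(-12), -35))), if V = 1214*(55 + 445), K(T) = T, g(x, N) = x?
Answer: 1/607040 ≈ 1.6473e-6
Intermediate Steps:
V = 607000 (V = 1214*500 = 607000)
1/(V + K(g(28 - 1*(-12), -35))) = 1/(607000 + (28 - 1*(-12))) = 1/(607000 + (28 + 12)) = 1/(607000 + 40) = 1/607040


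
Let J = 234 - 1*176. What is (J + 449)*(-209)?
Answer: -105963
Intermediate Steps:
J = 58 (J = 234 - 176 = 58)
(J + 449)*(-209) = (58 + 449)*(-209) = 507*(-209) = -105963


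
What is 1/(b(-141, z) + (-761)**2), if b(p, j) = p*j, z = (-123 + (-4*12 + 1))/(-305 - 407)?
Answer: 356/206155091 ≈ 1.7269e-6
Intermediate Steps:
z = 85/356 (z = (-123 + (-48 + 1))/(-712) = (-123 - 47)*(-1/712) = -170*(-1/712) = 85/356 ≈ 0.23876)
b(p, j) = j*p
1/(b(-141, z) + (-761)**2) = 1/((85/356)*(-141) + (-761)**2) = 1/(-11985/356 + 579121) = 1/(206155091/356) = 356/206155091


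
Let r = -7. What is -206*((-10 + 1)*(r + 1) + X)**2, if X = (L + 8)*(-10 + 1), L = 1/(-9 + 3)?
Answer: -112167/2 ≈ -56084.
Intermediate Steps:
L = -1/6 (L = 1/(-6) = -1/6 ≈ -0.16667)
X = -141/2 (X = (-1/6 + 8)*(-10 + 1) = (47/6)*(-9) = -141/2 ≈ -70.500)
-206*((-10 + 1)*(r + 1) + X)**2 = -206*((-10 + 1)*(-7 + 1) - 141/2)**2 = -206*(-9*(-6) - 141/2)**2 = -206*(54 - 141/2)**2 = -206*(-33/2)**2 = -206*1089/4 = -112167/2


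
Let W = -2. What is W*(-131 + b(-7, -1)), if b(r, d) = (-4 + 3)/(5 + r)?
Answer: 261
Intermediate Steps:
b(r, d) = -1/(5 + r)
W*(-131 + b(-7, -1)) = -2*(-131 - 1/(5 - 7)) = -2*(-131 - 1/(-2)) = -2*(-131 - 1*(-1/2)) = -2*(-131 + 1/2) = -2*(-261/2) = 261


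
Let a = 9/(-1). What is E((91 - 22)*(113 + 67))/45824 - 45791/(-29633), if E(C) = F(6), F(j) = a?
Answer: 2098060087/1357902592 ≈ 1.5451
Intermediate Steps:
a = -9 (a = 9*(-1) = -9)
F(j) = -9
E(C) = -9
E((91 - 22)*(113 + 67))/45824 - 45791/(-29633) = -9/45824 - 45791/(-29633) = -9*1/45824 - 45791*(-1/29633) = -9/45824 + 45791/29633 = 2098060087/1357902592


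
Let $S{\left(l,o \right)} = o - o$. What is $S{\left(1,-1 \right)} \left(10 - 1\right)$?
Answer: $0$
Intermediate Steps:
$S{\left(l,o \right)} = 0$
$S{\left(1,-1 \right)} \left(10 - 1\right) = 0 \left(10 - 1\right) = 0 \cdot 9 = 0$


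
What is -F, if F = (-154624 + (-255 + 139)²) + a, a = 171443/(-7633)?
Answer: 1077706787/7633 ≈ 1.4119e+5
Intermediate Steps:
a = -171443/7633 (a = 171443*(-1/7633) = -171443/7633 ≈ -22.461)
F = -1077706787/7633 (F = (-154624 + (-255 + 139)²) - 171443/7633 = (-154624 + (-116)²) - 171443/7633 = (-154624 + 13456) - 171443/7633 = -141168 - 171443/7633 = -1077706787/7633 ≈ -1.4119e+5)
-F = -1*(-1077706787/7633) = 1077706787/7633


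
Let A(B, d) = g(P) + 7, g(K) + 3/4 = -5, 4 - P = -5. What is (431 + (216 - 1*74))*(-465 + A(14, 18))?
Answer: -1062915/4 ≈ -2.6573e+5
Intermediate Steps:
P = 9 (P = 4 - 1*(-5) = 4 + 5 = 9)
g(K) = -23/4 (g(K) = -3/4 - 5 = -23/4)
A(B, d) = 5/4 (A(B, d) = -23/4 + 7 = 5/4)
(431 + (216 - 1*74))*(-465 + A(14, 18)) = (431 + (216 - 1*74))*(-465 + 5/4) = (431 + (216 - 74))*(-1855/4) = (431 + 142)*(-1855/4) = 573*(-1855/4) = -1062915/4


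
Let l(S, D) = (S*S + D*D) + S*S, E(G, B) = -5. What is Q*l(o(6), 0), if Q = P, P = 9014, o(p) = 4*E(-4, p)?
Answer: 7211200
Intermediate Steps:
o(p) = -20 (o(p) = 4*(-5) = -20)
l(S, D) = D² + 2*S² (l(S, D) = (S² + D²) + S² = (D² + S²) + S² = D² + 2*S²)
Q = 9014
Q*l(o(6), 0) = 9014*(0² + 2*(-20)²) = 9014*(0 + 2*400) = 9014*(0 + 800) = 9014*800 = 7211200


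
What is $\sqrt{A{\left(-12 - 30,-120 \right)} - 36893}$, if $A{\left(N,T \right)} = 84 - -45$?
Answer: $2 i \sqrt{9191} \approx 191.74 i$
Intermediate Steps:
$A{\left(N,T \right)} = 129$ ($A{\left(N,T \right)} = 84 + 45 = 129$)
$\sqrt{A{\left(-12 - 30,-120 \right)} - 36893} = \sqrt{129 - 36893} = \sqrt{-36764} = 2 i \sqrt{9191}$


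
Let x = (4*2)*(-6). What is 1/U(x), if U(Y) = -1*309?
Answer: -1/309 ≈ -0.0032362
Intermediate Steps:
x = -48 (x = 8*(-6) = -48)
U(Y) = -309
1/U(x) = 1/(-309) = -1/309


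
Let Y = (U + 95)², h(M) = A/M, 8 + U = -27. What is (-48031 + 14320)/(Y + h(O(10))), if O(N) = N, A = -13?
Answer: -337110/35987 ≈ -9.3676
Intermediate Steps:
U = -35 (U = -8 - 27 = -35)
h(M) = -13/M
Y = 3600 (Y = (-35 + 95)² = 60² = 3600)
(-48031 + 14320)/(Y + h(O(10))) = (-48031 + 14320)/(3600 - 13/10) = -33711/(3600 - 13*⅒) = -33711/(3600 - 13/10) = -33711/35987/10 = -33711*10/35987 = -337110/35987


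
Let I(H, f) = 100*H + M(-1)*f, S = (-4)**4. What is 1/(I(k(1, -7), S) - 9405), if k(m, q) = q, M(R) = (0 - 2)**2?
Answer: -1/9081 ≈ -0.00011012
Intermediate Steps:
M(R) = 4 (M(R) = (-2)**2 = 4)
S = 256
I(H, f) = 4*f + 100*H (I(H, f) = 100*H + 4*f = 4*f + 100*H)
1/(I(k(1, -7), S) - 9405) = 1/((4*256 + 100*(-7)) - 9405) = 1/((1024 - 700) - 9405) = 1/(324 - 9405) = 1/(-9081) = -1/9081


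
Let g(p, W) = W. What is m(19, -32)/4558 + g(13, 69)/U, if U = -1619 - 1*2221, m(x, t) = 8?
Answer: -47297/2917120 ≈ -0.016214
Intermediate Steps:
U = -3840 (U = -1619 - 2221 = -3840)
m(19, -32)/4558 + g(13, 69)/U = 8/4558 + 69/(-3840) = 8*(1/4558) + 69*(-1/3840) = 4/2279 - 23/1280 = -47297/2917120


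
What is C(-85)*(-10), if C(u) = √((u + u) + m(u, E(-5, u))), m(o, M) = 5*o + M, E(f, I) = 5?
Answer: -10*I*√590 ≈ -242.9*I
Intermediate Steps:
m(o, M) = M + 5*o
C(u) = √(5 + 7*u) (C(u) = √((u + u) + (5 + 5*u)) = √(2*u + (5 + 5*u)) = √(5 + 7*u))
C(-85)*(-10) = √(5 + 7*(-85))*(-10) = √(5 - 595)*(-10) = √(-590)*(-10) = (I*√590)*(-10) = -10*I*√590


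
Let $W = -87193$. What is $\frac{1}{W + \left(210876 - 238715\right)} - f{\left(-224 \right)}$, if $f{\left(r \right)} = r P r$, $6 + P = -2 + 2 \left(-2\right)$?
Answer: $\frac{69262147583}{115032} \approx 6.0211 \cdot 10^{5}$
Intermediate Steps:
$P = -12$ ($P = -6 + \left(-2 + 2 \left(-2\right)\right) = -6 - 6 = -12$)
$f{\left(r \right)} = - 12 r^{2}$ ($f{\left(r \right)} = r \left(-12\right) r = - 12 r r = - 12 r^{2}$)
$\frac{1}{W + \left(210876 - 238715\right)} - f{\left(-224 \right)} = \frac{1}{-87193 + \left(210876 - 238715\right)} - - 12 \left(-224\right)^{2} = \frac{1}{-87193 - 27839} - \left(-12\right) 50176 = \frac{1}{-115032} - -602112 = - \frac{1}{115032} + 602112 = \frac{69262147583}{115032}$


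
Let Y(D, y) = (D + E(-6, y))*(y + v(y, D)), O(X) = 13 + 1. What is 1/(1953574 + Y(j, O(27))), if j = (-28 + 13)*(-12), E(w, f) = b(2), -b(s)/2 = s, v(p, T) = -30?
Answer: 1/1950758 ≈ 5.1262e-7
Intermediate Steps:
b(s) = -2*s
E(w, f) = -4 (E(w, f) = -2*2 = -4)
O(X) = 14
j = 180 (j = -15*(-12) = 180)
Y(D, y) = (-30 + y)*(-4 + D) (Y(D, y) = (D - 4)*(y - 30) = (-4 + D)*(-30 + y) = (-30 + y)*(-4 + D))
1/(1953574 + Y(j, O(27))) = 1/(1953574 + (120 - 30*180 - 4*14 + 180*14)) = 1/(1953574 + (120 - 5400 - 56 + 2520)) = 1/(1953574 - 2816) = 1/1950758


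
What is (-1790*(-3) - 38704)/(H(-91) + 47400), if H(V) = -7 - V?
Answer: -16667/23742 ≈ -0.70200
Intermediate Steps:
(-1790*(-3) - 38704)/(H(-91) + 47400) = (-1790*(-3) - 38704)/((-7 - 1*(-91)) + 47400) = (5370 - 38704)/((-7 + 91) + 47400) = -33334/(84 + 47400) = -33334/47484 = -33334*1/47484 = -16667/23742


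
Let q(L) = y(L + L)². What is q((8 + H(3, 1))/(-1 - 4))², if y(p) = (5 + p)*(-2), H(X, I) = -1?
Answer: 234256/625 ≈ 374.81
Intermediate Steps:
y(p) = -10 - 2*p
q(L) = (-10 - 4*L)² (q(L) = (-10 - 2*(L + L))² = (-10 - 4*L)²)
q((8 + H(3, 1))/(-1 - 4))² = (4*(5 + 2*((8 - 1)/(-1 - 4)))²)² = (4*(5 + 2*(7/(-5)))²)² = (4*(5 + 2*(7*(-⅕)))²)² = (4*(5 + 2*(-7/5))²)² = (4*(5 - 14/5)²)² = (4*(11/5)²)² = (4*(121/25))² = (484/25)² = 234256/625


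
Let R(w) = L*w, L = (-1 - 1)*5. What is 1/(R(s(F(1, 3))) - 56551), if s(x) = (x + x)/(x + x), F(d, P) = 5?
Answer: -1/56561 ≈ -1.7680e-5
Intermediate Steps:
L = -10 (L = -2*5 = -10)
s(x) = 1 (s(x) = (2*x)/((2*x)) = (2*x)*(1/(2*x)) = 1)
R(w) = -10*w
1/(R(s(F(1, 3))) - 56551) = 1/(-10*1 - 56551) = 1/(-10 - 56551) = 1/(-56561) = -1/56561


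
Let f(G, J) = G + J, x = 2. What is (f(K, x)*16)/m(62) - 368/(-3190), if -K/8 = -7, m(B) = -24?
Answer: -184468/4785 ≈ -38.551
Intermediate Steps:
K = 56 (K = -8*(-7) = 56)
(f(K, x)*16)/m(62) - 368/(-3190) = ((56 + 2)*16)/(-24) - 368/(-3190) = (58*16)*(-1/24) - 368*(-1/3190) = 928*(-1/24) + 184/1595 = -116/3 + 184/1595 = -184468/4785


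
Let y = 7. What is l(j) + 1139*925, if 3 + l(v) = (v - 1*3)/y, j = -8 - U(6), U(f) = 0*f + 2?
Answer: 7374991/7 ≈ 1.0536e+6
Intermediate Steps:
U(f) = 2 (U(f) = 0 + 2 = 2)
j = -10 (j = -8 - 1*2 = -8 - 2 = -10)
l(v) = -24/7 + v/7 (l(v) = -3 + (v - 1*3)/7 = -3 + (v - 3)*(1/7) = -3 + (-3 + v)*(1/7) = -3 + (-3/7 + v/7) = -24/7 + v/7)
l(j) + 1139*925 = (-24/7 + (1/7)*(-10)) + 1139*925 = (-24/7 - 10/7) + 1053575 = -34/7 + 1053575 = 7374991/7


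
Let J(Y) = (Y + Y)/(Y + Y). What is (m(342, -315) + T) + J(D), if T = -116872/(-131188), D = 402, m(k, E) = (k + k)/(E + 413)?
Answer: 14255309/1607053 ≈ 8.8705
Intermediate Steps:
m(k, E) = 2*k/(413 + E) (m(k, E) = (2*k)/(413 + E) = 2*k/(413 + E))
T = 29218/32797 (T = -116872*(-1/131188) = 29218/32797 ≈ 0.89087)
J(Y) = 1 (J(Y) = (2*Y)/((2*Y)) = (2*Y)*(1/(2*Y)) = 1)
(m(342, -315) + T) + J(D) = (2*342/(413 - 315) + 29218/32797) + 1 = (2*342/98 + 29218/32797) + 1 = (2*342*(1/98) + 29218/32797) + 1 = (342/49 + 29218/32797) + 1 = 12648256/1607053 + 1 = 14255309/1607053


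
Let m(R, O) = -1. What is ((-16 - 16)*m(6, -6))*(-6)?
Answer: -192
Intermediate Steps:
((-16 - 16)*m(6, -6))*(-6) = ((-16 - 16)*(-1))*(-6) = -32*(-1)*(-6) = 32*(-6) = -192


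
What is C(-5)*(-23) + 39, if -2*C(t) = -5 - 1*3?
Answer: -53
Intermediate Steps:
C(t) = 4 (C(t) = -(-5 - 1*3)/2 = -(-5 - 3)/2 = -½*(-8) = 4)
C(-5)*(-23) + 39 = 4*(-23) + 39 = -92 + 39 = -53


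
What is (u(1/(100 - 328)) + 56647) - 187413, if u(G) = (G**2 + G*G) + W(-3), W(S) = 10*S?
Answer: -3399649631/25992 ≈ -1.3080e+5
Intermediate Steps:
u(G) = -30 + 2*G**2 (u(G) = (G**2 + G*G) + 10*(-3) = (G**2 + G**2) - 30 = 2*G**2 - 30 = -30 + 2*G**2)
(u(1/(100 - 328)) + 56647) - 187413 = ((-30 + 2*(1/(100 - 328))**2) + 56647) - 187413 = ((-30 + 2*(1/(-228))**2) + 56647) - 187413 = ((-30 + 2*(-1/228)**2) + 56647) - 187413 = ((-30 + 2*(1/51984)) + 56647) - 187413 = ((-30 + 1/25992) + 56647) - 187413 = (-779759/25992 + 56647) - 187413 = 1471589065/25992 - 187413 = -3399649631/25992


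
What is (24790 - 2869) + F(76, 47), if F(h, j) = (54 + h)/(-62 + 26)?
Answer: 394513/18 ≈ 21917.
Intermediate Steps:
F(h, j) = -3/2 - h/36 (F(h, j) = (54 + h)/(-36) = (54 + h)*(-1/36) = -3/2 - h/36)
(24790 - 2869) + F(76, 47) = (24790 - 2869) + (-3/2 - 1/36*76) = 21921 + (-3/2 - 19/9) = 21921 - 65/18 = 394513/18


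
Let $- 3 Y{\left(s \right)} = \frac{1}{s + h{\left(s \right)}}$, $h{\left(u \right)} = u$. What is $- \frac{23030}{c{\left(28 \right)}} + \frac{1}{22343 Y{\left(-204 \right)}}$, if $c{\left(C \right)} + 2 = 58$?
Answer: $- \frac{36749339}{89372} \approx -411.2$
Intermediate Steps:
$c{\left(C \right)} = 56$ ($c{\left(C \right)} = -2 + 58 = 56$)
$Y{\left(s \right)} = - \frac{1}{6 s}$ ($Y{\left(s \right)} = - \frac{1}{3 \left(s + s\right)} = - \frac{1}{3 \cdot 2 s} = - \frac{\frac{1}{2} \frac{1}{s}}{3} = - \frac{1}{6 s}$)
$- \frac{23030}{c{\left(28 \right)}} + \frac{1}{22343 Y{\left(-204 \right)}} = - \frac{23030}{56} + \frac{1}{22343 \left(- \frac{1}{6 \left(-204\right)}\right)} = \left(-23030\right) \frac{1}{56} + \frac{1}{22343 \left(\left(- \frac{1}{6}\right) \left(- \frac{1}{204}\right)\right)} = - \frac{1645}{4} + \frac{\frac{1}{\frac{1}{1224}}}{22343} = - \frac{1645}{4} + \frac{1}{22343} \cdot 1224 = - \frac{1645}{4} + \frac{1224}{22343} = - \frac{36749339}{89372}$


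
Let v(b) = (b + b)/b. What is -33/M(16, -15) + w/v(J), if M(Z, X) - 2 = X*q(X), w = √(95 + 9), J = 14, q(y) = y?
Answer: -33/227 + √26 ≈ 4.9536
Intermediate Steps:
w = 2*√26 (w = √104 = 2*√26 ≈ 10.198)
v(b) = 2 (v(b) = (2*b)/b = 2)
M(Z, X) = 2 + X² (M(Z, X) = 2 + X*X = 2 + X²)
-33/M(16, -15) + w/v(J) = -33/(2 + (-15)²) + (2*√26)/2 = -33/(2 + 225) + (2*√26)*(½) = -33/227 + √26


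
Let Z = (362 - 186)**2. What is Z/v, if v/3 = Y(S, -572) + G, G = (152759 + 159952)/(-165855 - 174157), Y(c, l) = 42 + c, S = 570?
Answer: 957473792/56665809 ≈ 16.897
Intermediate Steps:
G = -312711/340012 (G = 312711/(-340012) = 312711*(-1/340012) = -312711/340012 ≈ -0.91971)
Z = 30976 (Z = 176**2 = 30976)
v = 623323899/340012 (v = 3*((42 + 570) - 312711/340012) = 3*(612 - 312711/340012) = 3*(207774633/340012) = 623323899/340012 ≈ 1833.2)
Z/v = 30976/(623323899/340012) = 30976*(340012/623323899) = 957473792/56665809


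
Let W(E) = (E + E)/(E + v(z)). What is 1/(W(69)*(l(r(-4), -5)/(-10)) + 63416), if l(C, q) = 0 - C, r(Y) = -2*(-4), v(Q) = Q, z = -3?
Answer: 55/3487972 ≈ 1.5768e-5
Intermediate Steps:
r(Y) = 8
l(C, q) = -C
W(E) = 2*E/(-3 + E) (W(E) = (E + E)/(E - 3) = (2*E)/(-3 + E) = 2*E/(-3 + E))
1/(W(69)*(l(r(-4), -5)/(-10)) + 63416) = 1/((2*69/(-3 + 69))*(-1*8/(-10)) + 63416) = 1/((2*69/66)*(-8*(-1/10)) + 63416) = 1/((2*69*(1/66))*(4/5) + 63416) = 1/((23/11)*(4/5) + 63416) = 1/(92/55 + 63416) = 1/(3487972/55) = 55/3487972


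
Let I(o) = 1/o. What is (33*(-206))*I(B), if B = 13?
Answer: -6798/13 ≈ -522.92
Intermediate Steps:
(33*(-206))*I(B) = (33*(-206))/13 = -6798*1/13 = -6798/13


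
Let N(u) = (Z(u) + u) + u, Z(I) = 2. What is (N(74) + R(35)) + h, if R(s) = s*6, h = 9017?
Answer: 9377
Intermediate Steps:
N(u) = 2 + 2*u (N(u) = (2 + u) + u = 2 + 2*u)
R(s) = 6*s
(N(74) + R(35)) + h = ((2 + 2*74) + 6*35) + 9017 = ((2 + 148) + 210) + 9017 = (150 + 210) + 9017 = 360 + 9017 = 9377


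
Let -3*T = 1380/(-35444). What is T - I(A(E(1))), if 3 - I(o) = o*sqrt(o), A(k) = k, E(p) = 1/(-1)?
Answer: -26468/8861 - I ≈ -2.987 - 1.0*I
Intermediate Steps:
E(p) = -1
T = 115/8861 (T = -460/(-35444) = -460*(-1)/35444 = -1/3*(-345/8861) = 115/8861 ≈ 0.012978)
I(o) = 3 - o**(3/2) (I(o) = 3 - o*sqrt(o) = 3 - o**(3/2))
T - I(A(E(1))) = 115/8861 - (3 - (-1)**(3/2)) = 115/8861 - (3 - (-1)*I) = 115/8861 - (3 + I) = 115/8861 + (-3 - I) = -26468/8861 - I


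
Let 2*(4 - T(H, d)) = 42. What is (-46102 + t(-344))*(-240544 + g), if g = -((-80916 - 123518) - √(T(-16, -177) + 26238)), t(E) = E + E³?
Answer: 1471628023300 - 40754030*√26221 ≈ 1.4650e+12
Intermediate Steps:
T(H, d) = -17 (T(H, d) = 4 - ½*42 = 4 - 21 = -17)
g = 204434 + √26221 (g = -((-80916 - 123518) - √(-17 + 26238)) = -(-204434 - √26221) = 204434 + √26221 ≈ 2.0460e+5)
(-46102 + t(-344))*(-240544 + g) = (-46102 + (-344 + (-344)³))*(-240544 + (204434 + √26221)) = (-46102 + (-344 - 40707584))*(-36110 + √26221) = (-46102 - 40707928)*(-36110 + √26221) = -40754030*(-36110 + √26221) = 1471628023300 - 40754030*√26221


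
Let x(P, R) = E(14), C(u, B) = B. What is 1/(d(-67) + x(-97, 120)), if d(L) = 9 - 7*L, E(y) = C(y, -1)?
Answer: 1/477 ≈ 0.0020964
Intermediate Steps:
E(y) = -1
x(P, R) = -1
1/(d(-67) + x(-97, 120)) = 1/((9 - 7*(-67)) - 1) = 1/((9 + 469) - 1) = 1/(478 - 1) = 1/477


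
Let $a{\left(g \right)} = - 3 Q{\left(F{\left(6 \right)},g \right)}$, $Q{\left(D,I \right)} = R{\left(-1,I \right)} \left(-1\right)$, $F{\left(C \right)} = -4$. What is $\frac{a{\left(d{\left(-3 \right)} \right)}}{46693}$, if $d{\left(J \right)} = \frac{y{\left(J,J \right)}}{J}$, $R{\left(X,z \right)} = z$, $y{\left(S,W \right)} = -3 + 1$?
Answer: $\frac{2}{46693} \approx 4.2833 \cdot 10^{-5}$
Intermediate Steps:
$y{\left(S,W \right)} = -2$
$Q{\left(D,I \right)} = - I$ ($Q{\left(D,I \right)} = I \left(-1\right) = - I$)
$d{\left(J \right)} = - \frac{2}{J}$
$a{\left(g \right)} = 3 g$ ($a{\left(g \right)} = - 3 \left(- g\right) = 3 g$)
$\frac{a{\left(d{\left(-3 \right)} \right)}}{46693} = \frac{3 \left(- \frac{2}{-3}\right)}{46693} = 3 \left(\left(-2\right) \left(- \frac{1}{3}\right)\right) \frac{1}{46693} = 3 \cdot \frac{2}{3} \cdot \frac{1}{46693} = 2 \cdot \frac{1}{46693} = \frac{2}{46693}$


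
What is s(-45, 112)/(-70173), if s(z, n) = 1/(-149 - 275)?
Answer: 1/29753352 ≈ 3.3610e-8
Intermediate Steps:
s(z, n) = -1/424 (s(z, n) = 1/(-424) = -1/424)
s(-45, 112)/(-70173) = -1/424/(-70173) = -1/424*(-1/70173) = 1/29753352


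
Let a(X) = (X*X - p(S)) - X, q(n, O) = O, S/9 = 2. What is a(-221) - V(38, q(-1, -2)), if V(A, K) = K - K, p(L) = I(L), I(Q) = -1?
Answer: 49063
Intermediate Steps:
S = 18 (S = 9*2 = 18)
p(L) = -1
V(A, K) = 0
a(X) = 1 + X² - X (a(X) = (X*X - 1*(-1)) - X = (X² + 1) - X = (1 + X²) - X = 1 + X² - X)
a(-221) - V(38, q(-1, -2)) = (1 + (-221)² - 1*(-221)) - 1*0 = (1 + 48841 + 221) + 0 = 49063 + 0 = 49063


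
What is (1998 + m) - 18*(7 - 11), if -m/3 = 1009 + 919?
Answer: -3714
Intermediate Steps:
m = -5784 (m = -3*(1009 + 919) = -3*1928 = -5784)
(1998 + m) - 18*(7 - 11) = (1998 - 5784) - 18*(7 - 11) = -3786 - 18*(-4) = -3786 + 72 = -3714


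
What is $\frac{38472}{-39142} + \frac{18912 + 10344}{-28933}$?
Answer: $- \frac{1129124364}{566247743} \approx -1.994$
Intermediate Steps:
$\frac{38472}{-39142} + \frac{18912 + 10344}{-28933} = 38472 \left(- \frac{1}{39142}\right) + 29256 \left(- \frac{1}{28933}\right) = - \frac{19236}{19571} - \frac{29256}{28933} = - \frac{1129124364}{566247743}$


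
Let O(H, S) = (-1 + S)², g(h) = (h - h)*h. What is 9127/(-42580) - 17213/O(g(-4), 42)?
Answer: -748272027/71576980 ≈ -10.454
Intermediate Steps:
g(h) = 0 (g(h) = 0*h = 0)
9127/(-42580) - 17213/O(g(-4), 42) = 9127/(-42580) - 17213/(-1 + 42)² = 9127*(-1/42580) - 17213/(41²) = -9127/42580 - 17213/1681 = -748272027/71576980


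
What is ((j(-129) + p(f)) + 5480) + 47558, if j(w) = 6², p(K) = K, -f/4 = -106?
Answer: 53498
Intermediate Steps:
f = 424 (f = -4*(-106) = 424)
j(w) = 36
((j(-129) + p(f)) + 5480) + 47558 = ((36 + 424) + 5480) + 47558 = (460 + 5480) + 47558 = 5940 + 47558 = 53498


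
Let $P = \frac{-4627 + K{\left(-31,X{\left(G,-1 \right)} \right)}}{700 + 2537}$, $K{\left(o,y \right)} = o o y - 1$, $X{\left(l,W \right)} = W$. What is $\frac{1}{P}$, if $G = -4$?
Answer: $- \frac{1079}{1863} \approx -0.57917$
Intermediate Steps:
$K{\left(o,y \right)} = -1 + y o^{2}$ ($K{\left(o,y \right)} = o^{2} y - 1 = y o^{2} - 1 = -1 + y o^{2}$)
$P = - \frac{1863}{1079}$ ($P = \frac{-4627 - 962}{700 + 2537} = \frac{-4627 - 962}{3237} = \left(-4627 - 962\right) \frac{1}{3237} = \left(-5589\right) \frac{1}{3237} = - \frac{1863}{1079} \approx -1.7266$)
$\frac{1}{P} = \frac{1}{- \frac{1863}{1079}} = - \frac{1079}{1863}$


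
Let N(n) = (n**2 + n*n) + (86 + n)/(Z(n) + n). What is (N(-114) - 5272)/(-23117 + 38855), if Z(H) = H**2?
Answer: 66728753/50684229 ≈ 1.3166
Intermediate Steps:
N(n) = 2*n**2 + (86 + n)/(n + n**2) (N(n) = (n**2 + n*n) + (86 + n)/(n**2 + n) = (n**2 + n**2) + (86 + n)/(n + n**2) = 2*n**2 + (86 + n)/(n + n**2))
(N(-114) - 5272)/(-23117 + 38855) = ((86 - 114 + 2*(-114)**3 + 2*(-114)**4)/((-114)*(1 - 114)) - 5272)/(-23117 + 38855) = (-1/114*(86 - 114 + 2*(-1481544) + 2*168896016)/(-113) - 5272)/15738 = (-1/114*(-1/113)*(86 - 114 - 2963088 + 337792032) - 5272)*(1/15738) = (-1/114*(-1/113)*334828916 - 5272)*(1/15738) = (167414458/6441 - 5272)*(1/15738) = (133457506/6441)*(1/15738) = 66728753/50684229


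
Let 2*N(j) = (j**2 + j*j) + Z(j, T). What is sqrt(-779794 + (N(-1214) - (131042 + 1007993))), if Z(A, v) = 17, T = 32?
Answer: I*sqrt(1780098)/2 ≈ 667.1*I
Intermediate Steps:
N(j) = 17/2 + j**2 (N(j) = ((j**2 + j*j) + 17)/2 = ((j**2 + j**2) + 17)/2 = (2*j**2 + 17)/2 = (17 + 2*j**2)/2 = 17/2 + j**2)
sqrt(-779794 + (N(-1214) - (131042 + 1007993))) = sqrt(-779794 + ((17/2 + (-1214)**2) - (131042 + 1007993))) = sqrt(-779794 + ((17/2 + 1473796) - 1*1139035)) = sqrt(-779794 + (2947609/2 - 1139035)) = sqrt(-779794 + 669539/2) = sqrt(-890049/2) = I*sqrt(1780098)/2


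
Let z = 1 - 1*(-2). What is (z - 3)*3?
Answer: 0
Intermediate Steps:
z = 3 (z = 1 + 2 = 3)
(z - 3)*3 = (3 - 3)*3 = 0*3 = 0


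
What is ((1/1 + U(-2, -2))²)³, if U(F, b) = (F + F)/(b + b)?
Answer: 64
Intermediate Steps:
U(F, b) = F/b (U(F, b) = (2*F)/((2*b)) = (2*F)*(1/(2*b)) = F/b)
((1/1 + U(-2, -2))²)³ = ((1/1 - 2/(-2))²)³ = ((1 - 2*(-½))²)³ = ((1 + 1)²)³ = (2²)³ = 4³ = 64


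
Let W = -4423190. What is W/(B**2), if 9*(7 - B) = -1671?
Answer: -19904355/167042 ≈ -119.16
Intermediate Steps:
B = 578/3 (B = 7 - 1/9*(-1671) = 7 + 557/3 = 578/3 ≈ 192.67)
W/(B**2) = -4423190/((578/3)**2) = -4423190/334084/9 = -4423190*9/334084 = -19904355/167042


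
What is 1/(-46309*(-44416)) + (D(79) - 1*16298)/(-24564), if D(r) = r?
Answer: 8340055296925/12631180600704 ≈ 0.66028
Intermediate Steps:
1/(-46309*(-44416)) + (D(79) - 1*16298)/(-24564) = 1/(-46309*(-44416)) + (79 - 1*16298)/(-24564) = -1/46309*(-1/44416) + (79 - 16298)*(-1/24564) = 1/2056860544 - 16219*(-1/24564) = 1/2056860544 + 16219/24564 = 8340055296925/12631180600704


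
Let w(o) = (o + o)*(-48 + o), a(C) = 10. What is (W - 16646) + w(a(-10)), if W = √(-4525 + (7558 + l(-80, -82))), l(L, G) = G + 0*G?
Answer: -17406 + √2951 ≈ -17352.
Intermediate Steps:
l(L, G) = G (l(L, G) = G + 0 = G)
W = √2951 (W = √(-4525 + (7558 - 82)) = √(-4525 + 7476) = √2951 ≈ 54.323)
w(o) = 2*o*(-48 + o) (w(o) = (2*o)*(-48 + o) = 2*o*(-48 + o))
(W - 16646) + w(a(-10)) = (√2951 - 16646) + 2*10*(-48 + 10) = (-16646 + √2951) + 2*10*(-38) = (-16646 + √2951) - 760 = -17406 + √2951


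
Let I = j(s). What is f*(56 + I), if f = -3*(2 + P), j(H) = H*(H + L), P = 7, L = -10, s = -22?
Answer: -20520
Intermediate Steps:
j(H) = H*(-10 + H) (j(H) = H*(H - 10) = H*(-10 + H))
I = 704 (I = -22*(-10 - 22) = -22*(-32) = 704)
f = -27 (f = -3*(2 + 7) = -3*9 = -27)
f*(56 + I) = -27*(56 + 704) = -27*760 = -20520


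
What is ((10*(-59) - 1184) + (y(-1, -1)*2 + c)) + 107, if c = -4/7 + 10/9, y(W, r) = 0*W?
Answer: -104987/63 ≈ -1666.5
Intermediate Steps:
y(W, r) = 0
c = 34/63 (c = -4*⅐ + 10*(⅑) = -4/7 + 10/9 = 34/63 ≈ 0.53968)
((10*(-59) - 1184) + (y(-1, -1)*2 + c)) + 107 = ((10*(-59) - 1184) + (0*2 + 34/63)) + 107 = ((-590 - 1184) + (0 + 34/63)) + 107 = (-1774 + 34/63) + 107 = -111728/63 + 107 = -104987/63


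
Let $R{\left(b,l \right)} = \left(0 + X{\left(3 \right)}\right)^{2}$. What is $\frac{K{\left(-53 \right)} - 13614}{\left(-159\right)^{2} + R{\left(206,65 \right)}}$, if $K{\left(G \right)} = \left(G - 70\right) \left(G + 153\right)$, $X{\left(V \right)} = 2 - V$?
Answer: $- \frac{12957}{12641} \approx -1.025$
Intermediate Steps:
$R{\left(b,l \right)} = 1$ ($R{\left(b,l \right)} = \left(0 + \left(2 - 3\right)\right)^{2} = \left(0 - 1\right)^{2} = \left(-1\right)^{2} = 1$)
$K{\left(G \right)} = \left(-70 + G\right) \left(153 + G\right)$
$\frac{K{\left(-53 \right)} - 13614}{\left(-159\right)^{2} + R{\left(206,65 \right)}} = \frac{\left(-10710 + \left(-53\right)^{2} + 83 \left(-53\right)\right) - 13614}{\left(-159\right)^{2} + 1} = \frac{\left(-10710 + 2809 - 4399\right) - 13614}{25281 + 1} = \frac{-12300 - 13614}{25282} = \left(-25914\right) \frac{1}{25282} = - \frac{12957}{12641}$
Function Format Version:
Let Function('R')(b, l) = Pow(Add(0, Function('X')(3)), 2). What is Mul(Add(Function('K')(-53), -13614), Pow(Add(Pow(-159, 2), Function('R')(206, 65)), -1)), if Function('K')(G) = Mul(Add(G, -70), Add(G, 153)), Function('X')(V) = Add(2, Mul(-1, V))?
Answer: Rational(-12957, 12641) ≈ -1.0250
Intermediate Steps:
Function('R')(b, l) = 1 (Function('R')(b, l) = Pow(Add(0, Add(2, Mul(-1, 3))), 2) = Pow(Add(0, Add(2, -3)), 2) = Pow(Add(0, -1), 2) = Pow(-1, 2) = 1)
Function('K')(G) = Mul(Add(-70, G), Add(153, G))
Mul(Add(Function('K')(-53), -13614), Pow(Add(Pow(-159, 2), Function('R')(206, 65)), -1)) = Mul(Add(Add(-10710, Pow(-53, 2), Mul(83, -53)), -13614), Pow(Add(Pow(-159, 2), 1), -1)) = Mul(Add(Add(-10710, 2809, -4399), -13614), Pow(Add(25281, 1), -1)) = Mul(Add(-12300, -13614), Pow(25282, -1)) = Mul(-25914, Rational(1, 25282)) = Rational(-12957, 12641)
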